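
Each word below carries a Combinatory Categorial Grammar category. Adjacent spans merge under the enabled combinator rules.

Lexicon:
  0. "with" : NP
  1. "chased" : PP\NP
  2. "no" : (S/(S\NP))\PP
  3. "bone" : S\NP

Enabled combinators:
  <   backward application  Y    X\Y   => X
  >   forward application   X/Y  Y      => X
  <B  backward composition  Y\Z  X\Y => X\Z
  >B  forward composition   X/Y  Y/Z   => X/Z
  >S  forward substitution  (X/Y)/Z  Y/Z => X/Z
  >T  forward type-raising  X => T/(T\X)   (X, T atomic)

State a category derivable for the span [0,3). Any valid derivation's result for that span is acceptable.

[0,4] S   >
  [0,3] S/(S\NP)   <
    [0,2] PP   >
      [0,1] PP/(PP\NP)   >T
        [0,1] "with" : NP
      [1,2] "chased" : PP\NP
    [2,3] "no" : (S/(S\NP))\PP
  [3,4] "bone" : S\NP

S/(S\NP)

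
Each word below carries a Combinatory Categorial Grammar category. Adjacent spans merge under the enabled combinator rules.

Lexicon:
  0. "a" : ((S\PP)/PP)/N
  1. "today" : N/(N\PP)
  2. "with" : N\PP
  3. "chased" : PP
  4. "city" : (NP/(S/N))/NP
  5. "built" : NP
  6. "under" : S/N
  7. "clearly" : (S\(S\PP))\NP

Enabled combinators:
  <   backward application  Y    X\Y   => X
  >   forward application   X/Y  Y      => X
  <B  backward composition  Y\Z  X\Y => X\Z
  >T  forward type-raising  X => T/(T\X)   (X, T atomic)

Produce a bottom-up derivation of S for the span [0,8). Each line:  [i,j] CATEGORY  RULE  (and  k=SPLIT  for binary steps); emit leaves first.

[0,8] S   <
  [0,4] S\PP   >
    [0,3] (S\PP)/PP   >
      [0,1] "a" : ((S\PP)/PP)/N
      [1,3] N   >
        [1,2] "today" : N/(N\PP)
        [2,3] "with" : N\PP
    [3,4] "chased" : PP
  [4,8] S\(S\PP)   <
    [4,7] NP   >
      [4,6] NP/(S/N)   >
        [4,5] "city" : (NP/(S/N))/NP
        [5,6] "built" : NP
      [6,7] "under" : S/N
    [7,8] "clearly" : (S\(S\PP))\NP

[0,1] ((S\PP)/PP)/N  lex  "a"
[1,2] N/(N\PP)  lex  "today"
[2,3] N\PP  lex  "with"
[1,3] N  >  k=2
[0,3] (S\PP)/PP  >  k=1
[3,4] PP  lex  "chased"
[0,4] S\PP  >  k=3
[4,5] (NP/(S/N))/NP  lex  "city"
[5,6] NP  lex  "built"
[4,6] NP/(S/N)  >  k=5
[6,7] S/N  lex  "under"
[4,7] NP  >  k=6
[7,8] (S\(S\PP))\NP  lex  "clearly"
[4,8] S\(S\PP)  <  k=7
[0,8] S  <  k=4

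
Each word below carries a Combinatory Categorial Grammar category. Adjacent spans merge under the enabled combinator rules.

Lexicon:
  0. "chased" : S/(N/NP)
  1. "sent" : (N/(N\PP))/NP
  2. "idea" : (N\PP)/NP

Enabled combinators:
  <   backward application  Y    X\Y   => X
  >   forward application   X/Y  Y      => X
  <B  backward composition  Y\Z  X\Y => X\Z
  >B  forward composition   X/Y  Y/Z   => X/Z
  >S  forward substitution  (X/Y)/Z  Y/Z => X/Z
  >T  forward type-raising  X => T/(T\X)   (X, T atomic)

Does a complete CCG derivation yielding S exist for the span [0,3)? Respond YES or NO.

YES

[0,3] S   >
  [0,1] "chased" : S/(N/NP)
  [1,3] N/NP   >S
    [1,2] "sent" : (N/(N\PP))/NP
    [2,3] "idea" : (N\PP)/NP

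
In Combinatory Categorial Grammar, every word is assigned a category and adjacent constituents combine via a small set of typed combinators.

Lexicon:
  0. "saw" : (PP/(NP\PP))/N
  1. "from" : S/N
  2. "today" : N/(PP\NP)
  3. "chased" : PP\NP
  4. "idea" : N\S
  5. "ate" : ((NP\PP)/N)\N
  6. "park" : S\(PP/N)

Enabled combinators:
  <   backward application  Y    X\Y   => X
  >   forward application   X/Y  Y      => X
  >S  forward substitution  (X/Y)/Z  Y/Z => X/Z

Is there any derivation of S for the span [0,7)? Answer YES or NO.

[0,7] S   <
  [0,6] PP/N   >S
    [0,1] "saw" : (PP/(NP\PP))/N
    [1,6] (NP\PP)/N   <
      [1,5] N   <
        [1,4] S   >
          [1,2] "from" : S/N
          [2,4] N   >
            [2,3] "today" : N/(PP\NP)
            [3,4] "chased" : PP\NP
        [4,5] "idea" : N\S
      [5,6] "ate" : ((NP\PP)/N)\N
  [6,7] "park" : S\(PP/N)

YES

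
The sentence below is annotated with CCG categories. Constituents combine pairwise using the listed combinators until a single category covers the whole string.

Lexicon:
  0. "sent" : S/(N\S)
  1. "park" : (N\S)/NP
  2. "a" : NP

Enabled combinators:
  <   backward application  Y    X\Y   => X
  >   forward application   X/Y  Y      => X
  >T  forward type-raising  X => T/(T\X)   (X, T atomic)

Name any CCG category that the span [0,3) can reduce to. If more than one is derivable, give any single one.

[0,3] S   >
  [0,1] "sent" : S/(N\S)
  [1,3] N\S   >
    [1,2] "park" : (N\S)/NP
    [2,3] "a" : NP

S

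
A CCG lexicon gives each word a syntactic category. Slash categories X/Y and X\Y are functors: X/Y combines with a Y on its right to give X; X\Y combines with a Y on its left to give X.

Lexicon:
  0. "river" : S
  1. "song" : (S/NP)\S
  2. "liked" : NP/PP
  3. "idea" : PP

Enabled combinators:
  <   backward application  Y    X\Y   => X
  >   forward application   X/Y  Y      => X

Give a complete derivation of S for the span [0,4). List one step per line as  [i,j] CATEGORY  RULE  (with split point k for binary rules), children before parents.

[0,1] S  lex  "river"
[1,2] (S/NP)\S  lex  "song"
[0,2] S/NP  <  k=1
[2,3] NP/PP  lex  "liked"
[3,4] PP  lex  "idea"
[2,4] NP  >  k=3
[0,4] S  >  k=2

[0,4] S   >
  [0,2] S/NP   <
    [0,1] "river" : S
    [1,2] "song" : (S/NP)\S
  [2,4] NP   >
    [2,3] "liked" : NP/PP
    [3,4] "idea" : PP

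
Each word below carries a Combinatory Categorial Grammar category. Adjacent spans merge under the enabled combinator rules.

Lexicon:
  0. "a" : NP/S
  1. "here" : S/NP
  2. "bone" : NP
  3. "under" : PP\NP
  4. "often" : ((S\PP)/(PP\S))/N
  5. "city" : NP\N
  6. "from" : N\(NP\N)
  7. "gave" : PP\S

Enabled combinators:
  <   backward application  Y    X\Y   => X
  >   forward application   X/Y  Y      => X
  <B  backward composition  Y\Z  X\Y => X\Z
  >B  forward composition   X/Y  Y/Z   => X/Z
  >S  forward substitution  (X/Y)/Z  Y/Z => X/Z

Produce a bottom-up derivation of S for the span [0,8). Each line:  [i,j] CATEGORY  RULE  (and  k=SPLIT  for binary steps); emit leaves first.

[0,8] S   <
  [0,3] NP   >
    [0,1] "a" : NP/S
    [1,3] S   >
      [1,2] "here" : S/NP
      [2,3] "bone" : NP
  [3,8] S\NP   <B
    [3,4] "under" : PP\NP
    [4,8] S\PP   >
      [4,7] (S\PP)/(PP\S)   >
        [4,5] "often" : ((S\PP)/(PP\S))/N
        [5,7] N   <
          [5,6] "city" : NP\N
          [6,7] "from" : N\(NP\N)
      [7,8] "gave" : PP\S

[0,1] NP/S  lex  "a"
[1,2] S/NP  lex  "here"
[2,3] NP  lex  "bone"
[1,3] S  >  k=2
[0,3] NP  >  k=1
[3,4] PP\NP  lex  "under"
[4,5] ((S\PP)/(PP\S))/N  lex  "often"
[5,6] NP\N  lex  "city"
[6,7] N\(NP\N)  lex  "from"
[5,7] N  <  k=6
[4,7] (S\PP)/(PP\S)  >  k=5
[7,8] PP\S  lex  "gave"
[4,8] S\PP  >  k=7
[3,8] S\NP  <B  k=4
[0,8] S  <  k=3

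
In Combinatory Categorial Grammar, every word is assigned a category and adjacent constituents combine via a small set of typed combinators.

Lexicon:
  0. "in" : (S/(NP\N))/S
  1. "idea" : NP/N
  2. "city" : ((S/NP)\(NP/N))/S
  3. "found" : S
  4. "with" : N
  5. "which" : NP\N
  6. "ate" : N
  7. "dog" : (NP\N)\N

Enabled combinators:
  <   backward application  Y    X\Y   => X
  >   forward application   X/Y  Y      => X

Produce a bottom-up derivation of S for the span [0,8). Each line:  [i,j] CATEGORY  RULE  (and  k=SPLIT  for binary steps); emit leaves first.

[0,1] (S/(NP\N))/S  lex  "in"
[1,2] NP/N  lex  "idea"
[2,3] ((S/NP)\(NP/N))/S  lex  "city"
[3,4] S  lex  "found"
[2,4] (S/NP)\(NP/N)  >  k=3
[1,4] S/NP  <  k=2
[4,5] N  lex  "with"
[5,6] NP\N  lex  "which"
[4,6] NP  <  k=5
[1,6] S  >  k=4
[0,6] S/(NP\N)  >  k=1
[6,7] N  lex  "ate"
[7,8] (NP\N)\N  lex  "dog"
[6,8] NP\N  <  k=7
[0,8] S  >  k=6

[0,8] S   >
  [0,6] S/(NP\N)   >
    [0,1] "in" : (S/(NP\N))/S
    [1,6] S   >
      [1,4] S/NP   <
        [1,2] "idea" : NP/N
        [2,4] (S/NP)\(NP/N)   >
          [2,3] "city" : ((S/NP)\(NP/N))/S
          [3,4] "found" : S
      [4,6] NP   <
        [4,5] "with" : N
        [5,6] "which" : NP\N
  [6,8] NP\N   <
    [6,7] "ate" : N
    [7,8] "dog" : (NP\N)\N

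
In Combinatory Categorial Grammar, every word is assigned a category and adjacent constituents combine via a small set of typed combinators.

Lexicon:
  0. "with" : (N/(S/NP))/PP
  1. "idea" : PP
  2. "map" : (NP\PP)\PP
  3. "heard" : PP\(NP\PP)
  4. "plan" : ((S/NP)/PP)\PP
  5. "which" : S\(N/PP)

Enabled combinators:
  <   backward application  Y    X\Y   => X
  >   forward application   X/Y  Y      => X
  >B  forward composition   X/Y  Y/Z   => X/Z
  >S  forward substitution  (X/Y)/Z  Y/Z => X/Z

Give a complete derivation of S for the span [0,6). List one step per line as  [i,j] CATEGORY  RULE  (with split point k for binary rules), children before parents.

[0,6] S   <
  [0,5] N/PP   >S
    [0,1] "with" : (N/(S/NP))/PP
    [1,5] (S/NP)/PP   <
      [1,4] PP   <
        [1,3] NP\PP   <
          [1,2] "idea" : PP
          [2,3] "map" : (NP\PP)\PP
        [3,4] "heard" : PP\(NP\PP)
      [4,5] "plan" : ((S/NP)/PP)\PP
  [5,6] "which" : S\(N/PP)

[0,1] (N/(S/NP))/PP  lex  "with"
[1,2] PP  lex  "idea"
[2,3] (NP\PP)\PP  lex  "map"
[1,3] NP\PP  <  k=2
[3,4] PP\(NP\PP)  lex  "heard"
[1,4] PP  <  k=3
[4,5] ((S/NP)/PP)\PP  lex  "plan"
[1,5] (S/NP)/PP  <  k=4
[0,5] N/PP  >S  k=1
[5,6] S\(N/PP)  lex  "which"
[0,6] S  <  k=5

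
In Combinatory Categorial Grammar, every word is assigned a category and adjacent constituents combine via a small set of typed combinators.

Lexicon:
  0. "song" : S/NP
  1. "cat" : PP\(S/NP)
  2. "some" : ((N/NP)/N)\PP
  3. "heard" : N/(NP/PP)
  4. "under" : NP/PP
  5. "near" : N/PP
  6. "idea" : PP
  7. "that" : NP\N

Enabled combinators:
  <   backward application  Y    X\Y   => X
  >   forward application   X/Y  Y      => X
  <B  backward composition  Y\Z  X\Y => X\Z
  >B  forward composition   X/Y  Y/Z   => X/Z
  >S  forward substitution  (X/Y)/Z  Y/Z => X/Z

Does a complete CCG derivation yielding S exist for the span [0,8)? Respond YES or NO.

S/NP PP\(S/NP) ((N/NP)/N)\PP N/(NP/PP) NP/PP N/PP PP NP\N
CKY chart[0,8] = {N}; S ∉ chart

NO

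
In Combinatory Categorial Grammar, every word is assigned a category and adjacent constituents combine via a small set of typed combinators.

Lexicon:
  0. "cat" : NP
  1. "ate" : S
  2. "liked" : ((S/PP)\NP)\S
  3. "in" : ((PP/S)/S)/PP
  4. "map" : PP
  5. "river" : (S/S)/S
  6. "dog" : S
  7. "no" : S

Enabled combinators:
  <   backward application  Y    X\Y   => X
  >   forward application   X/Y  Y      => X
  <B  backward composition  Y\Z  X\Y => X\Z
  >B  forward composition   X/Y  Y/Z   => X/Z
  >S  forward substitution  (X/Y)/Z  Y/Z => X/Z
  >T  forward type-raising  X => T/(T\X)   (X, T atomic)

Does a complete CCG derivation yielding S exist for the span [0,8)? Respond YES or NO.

YES

[0,8] S   >
  [0,3] S/PP   <
    [0,1] "cat" : NP
    [1,3] (S/PP)\NP   <
      [1,2] "ate" : S
      [2,3] "liked" : ((S/PP)\NP)\S
  [3,8] PP   >
    [3,7] PP/S   >S
      [3,5] (PP/S)/S   >
        [3,4] "in" : ((PP/S)/S)/PP
        [4,5] "map" : PP
      [5,7] S/S   >
        [5,6] "river" : (S/S)/S
        [6,7] "dog" : S
    [7,8] "no" : S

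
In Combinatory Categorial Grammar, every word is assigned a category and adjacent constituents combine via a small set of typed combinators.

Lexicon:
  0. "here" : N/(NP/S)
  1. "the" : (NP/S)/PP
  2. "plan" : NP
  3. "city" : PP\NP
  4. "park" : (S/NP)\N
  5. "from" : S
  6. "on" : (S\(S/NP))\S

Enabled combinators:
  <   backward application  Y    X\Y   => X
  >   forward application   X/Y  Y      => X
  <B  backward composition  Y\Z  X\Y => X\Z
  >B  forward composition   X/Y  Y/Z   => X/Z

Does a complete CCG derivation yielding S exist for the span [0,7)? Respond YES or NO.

[0,7] S   <
  [0,4] N   >
    [0,2] N/PP   >B
      [0,1] "here" : N/(NP/S)
      [1,2] "the" : (NP/S)/PP
    [2,4] PP   <
      [2,3] "plan" : NP
      [3,4] "city" : PP\NP
  [4,7] S\N   <B
    [4,5] "park" : (S/NP)\N
    [5,7] S\(S/NP)   <
      [5,6] "from" : S
      [6,7] "on" : (S\(S/NP))\S

YES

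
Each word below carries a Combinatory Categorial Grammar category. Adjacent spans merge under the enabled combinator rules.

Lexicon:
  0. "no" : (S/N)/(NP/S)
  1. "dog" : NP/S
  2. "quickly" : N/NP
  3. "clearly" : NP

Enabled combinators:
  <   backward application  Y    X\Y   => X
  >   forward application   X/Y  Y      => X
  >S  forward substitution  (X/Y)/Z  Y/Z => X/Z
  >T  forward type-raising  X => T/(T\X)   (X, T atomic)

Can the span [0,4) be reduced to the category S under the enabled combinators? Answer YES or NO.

YES

[0,4] S   >
  [0,2] S/N   >
    [0,1] "no" : (S/N)/(NP/S)
    [1,2] "dog" : NP/S
  [2,4] N   >
    [2,3] "quickly" : N/NP
    [3,4] "clearly" : NP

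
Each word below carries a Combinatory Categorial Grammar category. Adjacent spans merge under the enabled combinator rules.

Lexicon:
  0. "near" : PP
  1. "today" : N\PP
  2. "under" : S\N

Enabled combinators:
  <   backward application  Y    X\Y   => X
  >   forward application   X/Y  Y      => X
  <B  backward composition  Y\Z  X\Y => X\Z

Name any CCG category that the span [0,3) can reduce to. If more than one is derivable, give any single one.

[0,3] S   <
  [0,2] N   <
    [0,1] "near" : PP
    [1,2] "today" : N\PP
  [2,3] "under" : S\N

S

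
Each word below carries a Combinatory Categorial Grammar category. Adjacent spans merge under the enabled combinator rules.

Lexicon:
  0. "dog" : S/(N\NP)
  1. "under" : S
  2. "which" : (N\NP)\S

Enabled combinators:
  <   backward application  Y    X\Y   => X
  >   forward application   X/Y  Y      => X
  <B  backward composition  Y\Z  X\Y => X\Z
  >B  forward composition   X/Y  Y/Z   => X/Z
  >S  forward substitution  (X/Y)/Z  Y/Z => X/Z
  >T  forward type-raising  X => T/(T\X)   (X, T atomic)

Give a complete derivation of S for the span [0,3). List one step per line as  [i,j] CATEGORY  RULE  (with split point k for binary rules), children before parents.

[0,3] S   >
  [0,1] "dog" : S/(N\NP)
  [1,3] N\NP   <
    [1,2] "under" : S
    [2,3] "which" : (N\NP)\S

[0,1] S/(N\NP)  lex  "dog"
[1,2] S  lex  "under"
[2,3] (N\NP)\S  lex  "which"
[1,3] N\NP  <  k=2
[0,3] S  >  k=1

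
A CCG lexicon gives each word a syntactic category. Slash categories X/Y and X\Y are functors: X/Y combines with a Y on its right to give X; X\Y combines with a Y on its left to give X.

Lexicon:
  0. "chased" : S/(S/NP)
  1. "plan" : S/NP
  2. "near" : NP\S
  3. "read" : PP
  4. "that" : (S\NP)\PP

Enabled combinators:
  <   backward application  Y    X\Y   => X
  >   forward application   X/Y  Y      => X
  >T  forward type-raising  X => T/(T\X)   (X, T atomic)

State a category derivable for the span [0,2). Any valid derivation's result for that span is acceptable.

S

[0,5] S   <
  [0,3] NP   <
    [0,2] S   >
      [0,1] "chased" : S/(S/NP)
      [1,2] "plan" : S/NP
    [2,3] "near" : NP\S
  [3,5] S\NP   <
    [3,4] "read" : PP
    [4,5] "that" : (S\NP)\PP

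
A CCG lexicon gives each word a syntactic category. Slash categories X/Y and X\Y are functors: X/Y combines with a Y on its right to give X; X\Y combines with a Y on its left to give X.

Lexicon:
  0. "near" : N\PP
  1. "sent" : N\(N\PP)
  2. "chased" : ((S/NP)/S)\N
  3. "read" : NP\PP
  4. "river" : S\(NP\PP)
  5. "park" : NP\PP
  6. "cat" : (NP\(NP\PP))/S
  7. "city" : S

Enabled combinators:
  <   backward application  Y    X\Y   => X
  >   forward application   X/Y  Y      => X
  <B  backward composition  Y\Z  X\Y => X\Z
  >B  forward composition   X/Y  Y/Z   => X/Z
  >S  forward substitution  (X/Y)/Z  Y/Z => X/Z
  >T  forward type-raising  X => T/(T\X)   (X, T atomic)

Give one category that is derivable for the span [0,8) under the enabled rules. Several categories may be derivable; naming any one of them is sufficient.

[0,8] S   >
  [0,5] S/NP   >
    [0,3] (S/NP)/S   <
      [0,2] N   <
        [0,1] "near" : N\PP
        [1,2] "sent" : N\(N\PP)
      [2,3] "chased" : ((S/NP)/S)\N
    [3,5] S   <
      [3,4] "read" : NP\PP
      [4,5] "river" : S\(NP\PP)
  [5,8] NP   <
    [5,6] "park" : NP\PP
    [6,8] NP\(NP\PP)   >
      [6,7] "cat" : (NP\(NP\PP))/S
      [7,8] "city" : S

S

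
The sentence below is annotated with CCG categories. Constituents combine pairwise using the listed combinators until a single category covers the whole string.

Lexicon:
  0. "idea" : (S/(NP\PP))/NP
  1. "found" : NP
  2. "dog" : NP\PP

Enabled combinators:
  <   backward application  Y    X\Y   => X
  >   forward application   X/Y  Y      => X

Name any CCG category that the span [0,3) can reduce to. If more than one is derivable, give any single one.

[0,3] S   >
  [0,2] S/(NP\PP)   >
    [0,1] "idea" : (S/(NP\PP))/NP
    [1,2] "found" : NP
  [2,3] "dog" : NP\PP

S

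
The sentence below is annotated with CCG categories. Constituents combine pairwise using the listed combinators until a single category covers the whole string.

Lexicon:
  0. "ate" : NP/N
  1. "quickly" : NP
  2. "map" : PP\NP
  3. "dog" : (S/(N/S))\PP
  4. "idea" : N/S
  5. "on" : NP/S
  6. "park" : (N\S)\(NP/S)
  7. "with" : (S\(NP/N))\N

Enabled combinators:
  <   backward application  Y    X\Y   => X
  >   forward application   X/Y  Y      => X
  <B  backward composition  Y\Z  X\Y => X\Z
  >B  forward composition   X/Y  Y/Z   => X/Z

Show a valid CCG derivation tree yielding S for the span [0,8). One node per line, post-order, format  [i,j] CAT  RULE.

[0,1] NP/N  lex  "ate"
[1,2] NP  lex  "quickly"
[2,3] PP\NP  lex  "map"
[1,3] PP  <  k=2
[3,4] (S/(N/S))\PP  lex  "dog"
[1,4] S/(N/S)  <  k=3
[4,5] N/S  lex  "idea"
[1,5] S  >  k=4
[5,6] NP/S  lex  "on"
[6,7] (N\S)\(NP/S)  lex  "park"
[5,7] N\S  <  k=6
[1,7] N  <  k=5
[7,8] (S\(NP/N))\N  lex  "with"
[1,8] S\(NP/N)  <  k=7
[0,8] S  <  k=1

[0,8] S   <
  [0,1] "ate" : NP/N
  [1,8] S\(NP/N)   <
    [1,7] N   <
      [1,5] S   >
        [1,4] S/(N/S)   <
          [1,3] PP   <
            [1,2] "quickly" : NP
            [2,3] "map" : PP\NP
          [3,4] "dog" : (S/(N/S))\PP
        [4,5] "idea" : N/S
      [5,7] N\S   <
        [5,6] "on" : NP/S
        [6,7] "park" : (N\S)\(NP/S)
    [7,8] "with" : (S\(NP/N))\N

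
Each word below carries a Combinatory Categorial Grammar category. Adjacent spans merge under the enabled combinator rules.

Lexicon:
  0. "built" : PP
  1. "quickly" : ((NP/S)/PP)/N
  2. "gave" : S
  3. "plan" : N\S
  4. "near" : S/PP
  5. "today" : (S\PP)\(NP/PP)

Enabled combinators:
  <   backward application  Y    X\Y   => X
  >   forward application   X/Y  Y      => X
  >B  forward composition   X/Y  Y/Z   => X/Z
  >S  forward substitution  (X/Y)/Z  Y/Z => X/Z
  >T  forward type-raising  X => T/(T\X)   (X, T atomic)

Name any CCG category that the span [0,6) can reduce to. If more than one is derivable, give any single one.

[0,6] S   >
  [0,1] S/(S\PP)   >T
    [0,1] "built" : PP
  [1,6] S\PP   <
    [1,5] NP/PP   >S
      [1,4] (NP/S)/PP   >
        [1,2] "quickly" : ((NP/S)/PP)/N
        [2,4] N   >
          [2,3] N/(N\S)   >T
            [2,3] "gave" : S
          [3,4] "plan" : N\S
      [4,5] "near" : S/PP
    [5,6] "today" : (S\PP)\(NP/PP)

S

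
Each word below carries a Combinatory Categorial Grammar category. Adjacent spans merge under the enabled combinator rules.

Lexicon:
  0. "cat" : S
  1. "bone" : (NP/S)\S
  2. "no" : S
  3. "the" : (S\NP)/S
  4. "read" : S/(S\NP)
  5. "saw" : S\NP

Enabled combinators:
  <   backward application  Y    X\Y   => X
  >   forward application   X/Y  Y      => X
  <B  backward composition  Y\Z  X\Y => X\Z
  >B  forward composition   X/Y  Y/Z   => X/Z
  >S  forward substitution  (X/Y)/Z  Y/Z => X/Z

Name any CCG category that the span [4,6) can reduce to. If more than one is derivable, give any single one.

[0,6] S   <
  [0,3] NP   >
    [0,2] NP/S   <
      [0,1] "cat" : S
      [1,2] "bone" : (NP/S)\S
    [2,3] "no" : S
  [3,6] S\NP   >
    [3,4] "the" : (S\NP)/S
    [4,6] S   >
      [4,5] "read" : S/(S\NP)
      [5,6] "saw" : S\NP

S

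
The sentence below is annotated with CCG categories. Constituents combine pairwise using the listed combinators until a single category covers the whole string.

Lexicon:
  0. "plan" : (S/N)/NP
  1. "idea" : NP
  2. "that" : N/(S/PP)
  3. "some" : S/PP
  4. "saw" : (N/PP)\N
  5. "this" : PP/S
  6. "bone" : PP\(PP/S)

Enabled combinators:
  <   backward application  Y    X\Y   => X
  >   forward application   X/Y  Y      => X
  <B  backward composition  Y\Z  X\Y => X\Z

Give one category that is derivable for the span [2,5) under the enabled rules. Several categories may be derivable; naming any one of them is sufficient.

[0,7] S   >
  [0,2] S/N   >
    [0,1] "plan" : (S/N)/NP
    [1,2] "idea" : NP
  [2,7] N   >
    [2,5] N/PP   <
      [2,4] N   >
        [2,3] "that" : N/(S/PP)
        [3,4] "some" : S/PP
      [4,5] "saw" : (N/PP)\N
    [5,7] PP   <
      [5,6] "this" : PP/S
      [6,7] "bone" : PP\(PP/S)

N/PP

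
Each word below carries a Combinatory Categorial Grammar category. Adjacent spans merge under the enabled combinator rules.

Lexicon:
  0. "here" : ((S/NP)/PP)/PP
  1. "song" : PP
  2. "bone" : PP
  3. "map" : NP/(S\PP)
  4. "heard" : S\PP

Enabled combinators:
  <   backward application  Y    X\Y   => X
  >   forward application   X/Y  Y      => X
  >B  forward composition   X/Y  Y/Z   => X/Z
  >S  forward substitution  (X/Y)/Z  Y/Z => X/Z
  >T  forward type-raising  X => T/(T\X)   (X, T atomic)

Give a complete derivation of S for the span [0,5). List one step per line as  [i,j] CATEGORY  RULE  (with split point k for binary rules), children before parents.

[0,5] S   >
  [0,3] S/NP   >
    [0,2] (S/NP)/PP   >
      [0,1] "here" : ((S/NP)/PP)/PP
      [1,2] "song" : PP
    [2,3] "bone" : PP
  [3,5] NP   >
    [3,4] "map" : NP/(S\PP)
    [4,5] "heard" : S\PP

[0,1] ((S/NP)/PP)/PP  lex  "here"
[1,2] PP  lex  "song"
[0,2] (S/NP)/PP  >  k=1
[2,3] PP  lex  "bone"
[0,3] S/NP  >  k=2
[3,4] NP/(S\PP)  lex  "map"
[4,5] S\PP  lex  "heard"
[3,5] NP  >  k=4
[0,5] S  >  k=3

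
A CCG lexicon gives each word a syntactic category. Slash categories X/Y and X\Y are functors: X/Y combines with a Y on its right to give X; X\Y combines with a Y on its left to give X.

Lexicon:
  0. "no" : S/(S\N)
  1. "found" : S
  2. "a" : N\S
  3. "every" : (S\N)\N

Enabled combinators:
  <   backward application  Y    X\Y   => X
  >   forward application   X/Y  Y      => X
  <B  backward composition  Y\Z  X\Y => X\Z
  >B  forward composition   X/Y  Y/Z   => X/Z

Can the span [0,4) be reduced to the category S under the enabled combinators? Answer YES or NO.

YES

[0,4] S   >
  [0,1] "no" : S/(S\N)
  [1,4] S\N   <
    [1,3] N   <
      [1,2] "found" : S
      [2,3] "a" : N\S
    [3,4] "every" : (S\N)\N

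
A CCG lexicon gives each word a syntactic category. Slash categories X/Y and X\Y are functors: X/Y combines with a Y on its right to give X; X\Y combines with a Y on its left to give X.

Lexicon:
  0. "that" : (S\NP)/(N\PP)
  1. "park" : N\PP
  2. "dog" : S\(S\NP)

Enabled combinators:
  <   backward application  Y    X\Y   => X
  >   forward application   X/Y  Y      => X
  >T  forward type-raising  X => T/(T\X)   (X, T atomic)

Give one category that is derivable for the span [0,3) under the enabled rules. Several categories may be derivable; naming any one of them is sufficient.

[0,3] S   <
  [0,2] S\NP   >
    [0,1] "that" : (S\NP)/(N\PP)
    [1,2] "park" : N\PP
  [2,3] "dog" : S\(S\NP)

S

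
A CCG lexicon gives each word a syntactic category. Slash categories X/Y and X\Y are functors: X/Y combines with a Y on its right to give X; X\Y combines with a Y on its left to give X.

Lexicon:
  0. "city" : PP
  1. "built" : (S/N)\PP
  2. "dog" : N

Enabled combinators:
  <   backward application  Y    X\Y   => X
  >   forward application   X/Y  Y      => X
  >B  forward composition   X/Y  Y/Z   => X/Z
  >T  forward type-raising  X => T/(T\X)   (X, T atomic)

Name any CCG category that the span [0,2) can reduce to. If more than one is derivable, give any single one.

S/N

[0,3] S   >
  [0,2] S/N   <
    [0,1] "city" : PP
    [1,2] "built" : (S/N)\PP
  [2,3] "dog" : N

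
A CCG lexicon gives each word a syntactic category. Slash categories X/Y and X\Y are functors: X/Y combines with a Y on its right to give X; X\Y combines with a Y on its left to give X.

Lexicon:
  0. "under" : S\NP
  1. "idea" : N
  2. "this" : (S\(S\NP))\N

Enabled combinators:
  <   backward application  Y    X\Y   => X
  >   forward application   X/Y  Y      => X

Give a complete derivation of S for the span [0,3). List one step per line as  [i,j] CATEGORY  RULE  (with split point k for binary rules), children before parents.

[0,1] S\NP  lex  "under"
[1,2] N  lex  "idea"
[2,3] (S\(S\NP))\N  lex  "this"
[1,3] S\(S\NP)  <  k=2
[0,3] S  <  k=1

[0,3] S   <
  [0,1] "under" : S\NP
  [1,3] S\(S\NP)   <
    [1,2] "idea" : N
    [2,3] "this" : (S\(S\NP))\N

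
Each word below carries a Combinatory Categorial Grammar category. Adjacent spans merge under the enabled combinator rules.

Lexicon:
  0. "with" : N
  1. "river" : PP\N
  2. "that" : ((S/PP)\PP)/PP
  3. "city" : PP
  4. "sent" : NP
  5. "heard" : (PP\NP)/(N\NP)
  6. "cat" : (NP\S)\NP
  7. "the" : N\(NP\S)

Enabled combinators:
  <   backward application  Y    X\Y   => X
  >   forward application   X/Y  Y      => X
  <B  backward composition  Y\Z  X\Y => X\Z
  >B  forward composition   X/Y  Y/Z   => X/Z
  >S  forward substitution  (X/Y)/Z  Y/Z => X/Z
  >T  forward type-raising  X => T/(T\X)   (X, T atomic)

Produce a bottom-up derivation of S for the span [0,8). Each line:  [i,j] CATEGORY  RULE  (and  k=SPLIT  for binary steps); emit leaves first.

[0,8] S   >
  [0,4] S/PP   <
    [0,2] PP   >
      [0,1] PP/(PP\N)   >T
        [0,1] "with" : N
      [1,2] "river" : PP\N
    [2,4] (S/PP)\PP   >
      [2,3] "that" : ((S/PP)\PP)/PP
      [3,4] "city" : PP
  [4,8] PP   <
    [4,5] "sent" : NP
    [5,8] PP\NP   >
      [5,6] "heard" : (PP\NP)/(N\NP)
      [6,8] N\NP   <B
        [6,7] "cat" : (NP\S)\NP
        [7,8] "the" : N\(NP\S)

[0,1] N  lex  "with"
[0,1] PP/(PP\N)  >T
[1,2] PP\N  lex  "river"
[0,2] PP  >  k=1
[2,3] ((S/PP)\PP)/PP  lex  "that"
[3,4] PP  lex  "city"
[2,4] (S/PP)\PP  >  k=3
[0,4] S/PP  <  k=2
[4,5] NP  lex  "sent"
[5,6] (PP\NP)/(N\NP)  lex  "heard"
[6,7] (NP\S)\NP  lex  "cat"
[7,8] N\(NP\S)  lex  "the"
[6,8] N\NP  <B  k=7
[5,8] PP\NP  >  k=6
[4,8] PP  <  k=5
[0,8] S  >  k=4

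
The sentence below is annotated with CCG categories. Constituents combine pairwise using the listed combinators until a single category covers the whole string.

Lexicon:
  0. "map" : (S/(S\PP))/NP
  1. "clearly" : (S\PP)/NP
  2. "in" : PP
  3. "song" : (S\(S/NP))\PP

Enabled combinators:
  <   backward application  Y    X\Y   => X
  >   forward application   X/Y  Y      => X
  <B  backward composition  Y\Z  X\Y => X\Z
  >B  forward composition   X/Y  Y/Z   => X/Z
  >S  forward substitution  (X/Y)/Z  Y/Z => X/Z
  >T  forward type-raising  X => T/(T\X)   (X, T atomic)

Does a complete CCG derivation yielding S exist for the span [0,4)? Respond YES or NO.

YES

[0,4] S   <
  [0,2] S/NP   >S
    [0,1] "map" : (S/(S\PP))/NP
    [1,2] "clearly" : (S\PP)/NP
  [2,4] S\(S/NP)   <
    [2,3] "in" : PP
    [3,4] "song" : (S\(S/NP))\PP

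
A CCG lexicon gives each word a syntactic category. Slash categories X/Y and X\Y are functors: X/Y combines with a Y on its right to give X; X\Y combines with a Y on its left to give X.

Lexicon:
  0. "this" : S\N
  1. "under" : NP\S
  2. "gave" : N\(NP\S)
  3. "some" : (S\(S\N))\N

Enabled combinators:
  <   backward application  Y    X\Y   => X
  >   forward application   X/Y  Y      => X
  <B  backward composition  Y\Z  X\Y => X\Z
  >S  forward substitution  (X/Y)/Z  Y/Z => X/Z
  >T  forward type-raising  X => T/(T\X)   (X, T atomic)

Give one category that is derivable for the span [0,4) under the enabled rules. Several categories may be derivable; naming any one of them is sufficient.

S

[0,4] S   <
  [0,1] "this" : S\N
  [1,4] S\(S\N)   <
    [1,3] N   <
      [1,2] "under" : NP\S
      [2,3] "gave" : N\(NP\S)
    [3,4] "some" : (S\(S\N))\N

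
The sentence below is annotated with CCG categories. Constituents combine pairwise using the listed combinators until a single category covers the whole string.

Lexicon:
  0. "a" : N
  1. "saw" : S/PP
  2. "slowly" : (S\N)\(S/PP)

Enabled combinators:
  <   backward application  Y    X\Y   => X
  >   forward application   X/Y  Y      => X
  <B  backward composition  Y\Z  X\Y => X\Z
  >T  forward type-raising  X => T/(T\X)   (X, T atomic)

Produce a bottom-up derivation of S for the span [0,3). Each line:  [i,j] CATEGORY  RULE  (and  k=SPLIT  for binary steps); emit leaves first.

[0,3] S   <
  [0,1] "a" : N
  [1,3] S\N   <
    [1,2] "saw" : S/PP
    [2,3] "slowly" : (S\N)\(S/PP)

[0,1] N  lex  "a"
[1,2] S/PP  lex  "saw"
[2,3] (S\N)\(S/PP)  lex  "slowly"
[1,3] S\N  <  k=2
[0,3] S  <  k=1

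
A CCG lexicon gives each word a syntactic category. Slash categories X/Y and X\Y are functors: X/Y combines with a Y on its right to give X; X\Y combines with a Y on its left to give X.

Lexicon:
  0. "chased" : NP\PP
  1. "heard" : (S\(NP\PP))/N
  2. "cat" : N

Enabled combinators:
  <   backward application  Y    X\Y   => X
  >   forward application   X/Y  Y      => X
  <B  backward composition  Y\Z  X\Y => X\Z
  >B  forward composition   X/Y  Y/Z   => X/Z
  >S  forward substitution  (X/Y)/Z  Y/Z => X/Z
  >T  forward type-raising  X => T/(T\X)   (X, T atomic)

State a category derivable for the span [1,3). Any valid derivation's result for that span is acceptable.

[0,3] S   <
  [0,1] "chased" : NP\PP
  [1,3] S\(NP\PP)   >
    [1,2] "heard" : (S\(NP\PP))/N
    [2,3] "cat" : N

S\(NP\PP)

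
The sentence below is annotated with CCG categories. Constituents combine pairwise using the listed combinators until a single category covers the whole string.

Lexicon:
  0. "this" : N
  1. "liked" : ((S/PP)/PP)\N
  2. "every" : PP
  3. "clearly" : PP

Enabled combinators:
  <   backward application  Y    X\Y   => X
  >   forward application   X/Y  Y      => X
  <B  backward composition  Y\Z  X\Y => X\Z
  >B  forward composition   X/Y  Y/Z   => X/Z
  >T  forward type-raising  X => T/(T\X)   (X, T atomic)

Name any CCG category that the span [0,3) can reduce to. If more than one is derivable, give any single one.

S/PP

[0,4] S   >
  [0,3] S/PP   >
    [0,2] (S/PP)/PP   <
      [0,1] "this" : N
      [1,2] "liked" : ((S/PP)/PP)\N
    [2,3] "every" : PP
  [3,4] "clearly" : PP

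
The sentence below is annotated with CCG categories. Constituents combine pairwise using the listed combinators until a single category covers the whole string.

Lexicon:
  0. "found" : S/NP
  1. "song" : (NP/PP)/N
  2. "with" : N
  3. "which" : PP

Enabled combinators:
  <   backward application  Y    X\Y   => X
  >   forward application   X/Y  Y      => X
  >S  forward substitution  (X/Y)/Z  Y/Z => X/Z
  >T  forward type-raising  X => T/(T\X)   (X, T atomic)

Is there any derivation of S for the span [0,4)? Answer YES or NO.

[0,4] S   >
  [0,1] "found" : S/NP
  [1,4] NP   >
    [1,3] NP/PP   >
      [1,2] "song" : (NP/PP)/N
      [2,3] "with" : N
    [3,4] "which" : PP

YES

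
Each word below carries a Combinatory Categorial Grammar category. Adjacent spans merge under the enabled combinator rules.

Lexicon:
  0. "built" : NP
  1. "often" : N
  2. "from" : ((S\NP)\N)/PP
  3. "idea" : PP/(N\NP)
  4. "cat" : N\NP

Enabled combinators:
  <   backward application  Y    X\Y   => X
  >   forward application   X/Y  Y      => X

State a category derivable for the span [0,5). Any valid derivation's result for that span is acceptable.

S

[0,5] S   <
  [0,1] "built" : NP
  [1,5] S\NP   <
    [1,2] "often" : N
    [2,5] (S\NP)\N   >
      [2,3] "from" : ((S\NP)\N)/PP
      [3,5] PP   >
        [3,4] "idea" : PP/(N\NP)
        [4,5] "cat" : N\NP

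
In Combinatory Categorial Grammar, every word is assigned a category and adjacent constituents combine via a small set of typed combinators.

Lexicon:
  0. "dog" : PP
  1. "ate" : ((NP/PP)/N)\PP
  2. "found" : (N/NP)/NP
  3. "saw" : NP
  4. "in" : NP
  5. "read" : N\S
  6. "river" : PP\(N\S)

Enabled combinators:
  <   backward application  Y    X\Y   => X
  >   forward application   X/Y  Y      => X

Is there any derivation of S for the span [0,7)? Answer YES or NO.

NO

PP ((NP/PP)/N)\PP (N/NP)/NP NP NP N\S PP\(N\S)
CKY chart[0,7] = {NP}; S ∉ chart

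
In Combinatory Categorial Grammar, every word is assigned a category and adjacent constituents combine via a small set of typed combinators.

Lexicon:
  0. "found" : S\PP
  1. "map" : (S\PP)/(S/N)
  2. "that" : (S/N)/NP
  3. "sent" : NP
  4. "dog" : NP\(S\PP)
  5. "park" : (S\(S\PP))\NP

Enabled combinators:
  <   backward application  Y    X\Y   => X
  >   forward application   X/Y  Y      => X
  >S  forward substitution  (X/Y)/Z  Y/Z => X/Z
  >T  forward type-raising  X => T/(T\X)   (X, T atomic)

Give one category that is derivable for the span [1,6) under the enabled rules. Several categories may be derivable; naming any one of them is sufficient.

[0,6] S   <
  [0,1] "found" : S\PP
  [1,6] S\(S\PP)   <
    [1,5] NP   <
      [1,4] S\PP   >
        [1,2] "map" : (S\PP)/(S/N)
        [2,4] S/N   >
          [2,3] "that" : (S/N)/NP
          [3,4] "sent" : NP
      [4,5] "dog" : NP\(S\PP)
    [5,6] "park" : (S\(S\PP))\NP

S\(S\PP)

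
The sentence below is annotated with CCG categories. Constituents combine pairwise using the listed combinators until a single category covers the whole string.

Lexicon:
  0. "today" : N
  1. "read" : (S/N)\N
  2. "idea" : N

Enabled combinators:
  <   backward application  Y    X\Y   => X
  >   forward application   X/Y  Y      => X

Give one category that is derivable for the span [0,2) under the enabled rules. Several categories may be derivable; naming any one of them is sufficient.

S/N

[0,3] S   >
  [0,2] S/N   <
    [0,1] "today" : N
    [1,2] "read" : (S/N)\N
  [2,3] "idea" : N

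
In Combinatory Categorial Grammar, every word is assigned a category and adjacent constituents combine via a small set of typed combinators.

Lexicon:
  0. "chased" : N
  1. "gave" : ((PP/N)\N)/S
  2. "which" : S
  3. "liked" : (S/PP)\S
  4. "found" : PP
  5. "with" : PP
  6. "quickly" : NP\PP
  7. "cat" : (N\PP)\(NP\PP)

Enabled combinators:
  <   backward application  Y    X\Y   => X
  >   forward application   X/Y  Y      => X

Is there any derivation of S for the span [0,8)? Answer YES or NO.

N ((PP/N)\N)/S S (S/PP)\S PP PP NP\PP (N\PP)\(NP\PP)
CKY chart[0,8] = {PP}; S ∉ chart

NO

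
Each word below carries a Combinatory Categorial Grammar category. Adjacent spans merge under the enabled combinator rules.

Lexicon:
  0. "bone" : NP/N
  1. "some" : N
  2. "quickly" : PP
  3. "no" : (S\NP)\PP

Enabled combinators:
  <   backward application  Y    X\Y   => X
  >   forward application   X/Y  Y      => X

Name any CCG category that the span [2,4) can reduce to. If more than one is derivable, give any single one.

[0,4] S   <
  [0,2] NP   >
    [0,1] "bone" : NP/N
    [1,2] "some" : N
  [2,4] S\NP   <
    [2,3] "quickly" : PP
    [3,4] "no" : (S\NP)\PP

S\NP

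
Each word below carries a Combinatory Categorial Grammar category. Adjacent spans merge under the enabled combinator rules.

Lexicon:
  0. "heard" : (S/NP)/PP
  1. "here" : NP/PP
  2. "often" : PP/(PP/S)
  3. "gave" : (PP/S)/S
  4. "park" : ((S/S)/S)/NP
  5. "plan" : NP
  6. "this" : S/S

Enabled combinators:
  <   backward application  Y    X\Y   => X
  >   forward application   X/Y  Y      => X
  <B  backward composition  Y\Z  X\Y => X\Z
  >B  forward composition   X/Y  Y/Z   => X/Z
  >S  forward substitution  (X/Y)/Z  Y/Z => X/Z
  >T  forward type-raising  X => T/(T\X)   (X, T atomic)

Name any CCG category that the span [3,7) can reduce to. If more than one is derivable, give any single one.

[0,7] S   >
  [0,2] S/PP   >S
    [0,1] "heard" : (S/NP)/PP
    [1,2] "here" : NP/PP
  [2,7] PP   >
    [2,3] "often" : PP/(PP/S)
    [3,7] PP/S   >S
      [3,4] "gave" : (PP/S)/S
      [4,7] S/S   >S
        [4,6] (S/S)/S   >
          [4,5] "park" : ((S/S)/S)/NP
          [5,6] "plan" : NP
        [6,7] "this" : S/S

PP/S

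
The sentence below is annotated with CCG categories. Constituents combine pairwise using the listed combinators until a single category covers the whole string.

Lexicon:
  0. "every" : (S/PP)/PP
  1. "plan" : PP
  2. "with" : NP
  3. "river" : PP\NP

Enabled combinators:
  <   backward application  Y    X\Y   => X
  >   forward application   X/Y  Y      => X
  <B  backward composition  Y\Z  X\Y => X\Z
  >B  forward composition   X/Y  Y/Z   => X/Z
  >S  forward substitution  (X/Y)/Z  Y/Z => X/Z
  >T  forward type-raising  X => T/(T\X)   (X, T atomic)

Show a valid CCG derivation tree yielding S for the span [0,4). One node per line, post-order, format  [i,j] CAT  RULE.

[0,4] S   >
  [0,2] S/PP   >
    [0,1] "every" : (S/PP)/PP
    [1,2] "plan" : PP
  [2,4] PP   >
    [2,3] PP/(PP\NP)   >T
      [2,3] "with" : NP
    [3,4] "river" : PP\NP

[0,1] (S/PP)/PP  lex  "every"
[1,2] PP  lex  "plan"
[0,2] S/PP  >  k=1
[2,3] NP  lex  "with"
[2,3] PP/(PP\NP)  >T
[3,4] PP\NP  lex  "river"
[2,4] PP  >  k=3
[0,4] S  >  k=2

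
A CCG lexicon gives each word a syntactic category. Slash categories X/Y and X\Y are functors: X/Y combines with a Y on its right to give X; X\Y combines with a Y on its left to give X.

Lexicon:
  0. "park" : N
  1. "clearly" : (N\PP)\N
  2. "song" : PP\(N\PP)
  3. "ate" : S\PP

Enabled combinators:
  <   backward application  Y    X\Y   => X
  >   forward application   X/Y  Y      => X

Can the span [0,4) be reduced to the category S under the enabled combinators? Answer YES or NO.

YES

[0,4] S   <
  [0,3] PP   <
    [0,2] N\PP   <
      [0,1] "park" : N
      [1,2] "clearly" : (N\PP)\N
    [2,3] "song" : PP\(N\PP)
  [3,4] "ate" : S\PP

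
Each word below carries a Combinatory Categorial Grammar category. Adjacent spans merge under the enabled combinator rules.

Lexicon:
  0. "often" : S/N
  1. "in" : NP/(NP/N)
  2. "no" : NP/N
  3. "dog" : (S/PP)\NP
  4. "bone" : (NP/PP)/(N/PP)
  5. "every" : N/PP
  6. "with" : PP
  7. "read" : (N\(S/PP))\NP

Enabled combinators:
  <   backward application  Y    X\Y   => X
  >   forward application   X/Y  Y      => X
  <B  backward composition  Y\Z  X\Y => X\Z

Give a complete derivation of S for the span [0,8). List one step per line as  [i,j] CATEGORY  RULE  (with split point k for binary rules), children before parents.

[0,1] S/N  lex  "often"
[1,2] NP/(NP/N)  lex  "in"
[2,3] NP/N  lex  "no"
[1,3] NP  >  k=2
[3,4] (S/PP)\NP  lex  "dog"
[1,4] S/PP  <  k=3
[4,5] (NP/PP)/(N/PP)  lex  "bone"
[5,6] N/PP  lex  "every"
[4,6] NP/PP  >  k=5
[6,7] PP  lex  "with"
[4,7] NP  >  k=6
[7,8] (N\(S/PP))\NP  lex  "read"
[4,8] N\(S/PP)  <  k=7
[1,8] N  <  k=4
[0,8] S  >  k=1

[0,8] S   >
  [0,1] "often" : S/N
  [1,8] N   <
    [1,4] S/PP   <
      [1,3] NP   >
        [1,2] "in" : NP/(NP/N)
        [2,3] "no" : NP/N
      [3,4] "dog" : (S/PP)\NP
    [4,8] N\(S/PP)   <
      [4,7] NP   >
        [4,6] NP/PP   >
          [4,5] "bone" : (NP/PP)/(N/PP)
          [5,6] "every" : N/PP
        [6,7] "with" : PP
      [7,8] "read" : (N\(S/PP))\NP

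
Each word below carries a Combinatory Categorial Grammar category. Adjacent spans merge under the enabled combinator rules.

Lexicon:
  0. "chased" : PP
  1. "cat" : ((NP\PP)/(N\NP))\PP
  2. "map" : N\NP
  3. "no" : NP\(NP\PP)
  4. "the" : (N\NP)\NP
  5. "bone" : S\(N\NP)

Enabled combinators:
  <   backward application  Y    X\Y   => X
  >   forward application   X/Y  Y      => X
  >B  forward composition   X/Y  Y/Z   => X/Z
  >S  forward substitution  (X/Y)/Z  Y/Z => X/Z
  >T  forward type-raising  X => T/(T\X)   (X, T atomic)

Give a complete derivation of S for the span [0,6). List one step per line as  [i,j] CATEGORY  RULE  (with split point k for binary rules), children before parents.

[0,6] S   <
  [0,5] N\NP   <
    [0,4] NP   <
      [0,3] NP\PP   >
        [0,2] (NP\PP)/(N\NP)   <
          [0,1] "chased" : PP
          [1,2] "cat" : ((NP\PP)/(N\NP))\PP
        [2,3] "map" : N\NP
      [3,4] "no" : NP\(NP\PP)
    [4,5] "the" : (N\NP)\NP
  [5,6] "bone" : S\(N\NP)

[0,1] PP  lex  "chased"
[1,2] ((NP\PP)/(N\NP))\PP  lex  "cat"
[0,2] (NP\PP)/(N\NP)  <  k=1
[2,3] N\NP  lex  "map"
[0,3] NP\PP  >  k=2
[3,4] NP\(NP\PP)  lex  "no"
[0,4] NP  <  k=3
[4,5] (N\NP)\NP  lex  "the"
[0,5] N\NP  <  k=4
[5,6] S\(N\NP)  lex  "bone"
[0,6] S  <  k=5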